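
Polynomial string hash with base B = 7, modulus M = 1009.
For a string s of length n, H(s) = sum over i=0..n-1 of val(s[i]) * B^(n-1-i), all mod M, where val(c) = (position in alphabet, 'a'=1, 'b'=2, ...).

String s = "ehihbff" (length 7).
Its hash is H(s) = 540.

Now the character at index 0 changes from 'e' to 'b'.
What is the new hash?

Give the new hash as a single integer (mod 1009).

Answer: 743

Derivation:
val('e') = 5, val('b') = 2
Position k = 0, exponent = n-1-k = 6
B^6 mod M = 7^6 mod 1009 = 605
Delta = (2 - 5) * 605 mod 1009 = 203
New hash = (540 + 203) mod 1009 = 743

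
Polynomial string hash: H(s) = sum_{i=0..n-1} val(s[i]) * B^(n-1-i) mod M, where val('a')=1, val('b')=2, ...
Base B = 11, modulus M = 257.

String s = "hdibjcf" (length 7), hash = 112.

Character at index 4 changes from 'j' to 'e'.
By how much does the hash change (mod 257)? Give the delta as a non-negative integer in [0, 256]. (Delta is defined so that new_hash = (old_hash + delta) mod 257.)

Delta formula: (val(new) - val(old)) * B^(n-1-k) mod M
  val('e') - val('j') = 5 - 10 = -5
  B^(n-1-k) = 11^2 mod 257 = 121
  Delta = -5 * 121 mod 257 = 166

Answer: 166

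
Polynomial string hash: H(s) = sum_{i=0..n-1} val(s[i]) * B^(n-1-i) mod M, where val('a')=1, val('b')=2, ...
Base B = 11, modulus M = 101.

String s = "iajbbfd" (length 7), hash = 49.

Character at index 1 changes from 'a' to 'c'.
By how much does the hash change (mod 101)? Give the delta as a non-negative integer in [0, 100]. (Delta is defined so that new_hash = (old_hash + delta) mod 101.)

Answer: 13

Derivation:
Delta formula: (val(new) - val(old)) * B^(n-1-k) mod M
  val('c') - val('a') = 3 - 1 = 2
  B^(n-1-k) = 11^5 mod 101 = 57
  Delta = 2 * 57 mod 101 = 13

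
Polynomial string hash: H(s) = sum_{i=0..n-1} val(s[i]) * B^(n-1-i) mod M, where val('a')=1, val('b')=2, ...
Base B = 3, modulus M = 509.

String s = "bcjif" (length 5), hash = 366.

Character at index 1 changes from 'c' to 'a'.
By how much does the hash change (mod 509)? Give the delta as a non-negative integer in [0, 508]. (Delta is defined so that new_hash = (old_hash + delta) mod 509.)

Answer: 455

Derivation:
Delta formula: (val(new) - val(old)) * B^(n-1-k) mod M
  val('a') - val('c') = 1 - 3 = -2
  B^(n-1-k) = 3^3 mod 509 = 27
  Delta = -2 * 27 mod 509 = 455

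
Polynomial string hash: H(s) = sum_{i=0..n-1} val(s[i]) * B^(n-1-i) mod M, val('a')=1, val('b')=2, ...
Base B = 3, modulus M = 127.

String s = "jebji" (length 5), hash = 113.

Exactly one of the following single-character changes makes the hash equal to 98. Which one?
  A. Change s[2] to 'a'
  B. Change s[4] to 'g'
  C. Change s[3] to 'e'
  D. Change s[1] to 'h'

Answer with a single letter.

Option A: s[2]='b'->'a', delta=(1-2)*3^2 mod 127 = 118, hash=113+118 mod 127 = 104
Option B: s[4]='i'->'g', delta=(7-9)*3^0 mod 127 = 125, hash=113+125 mod 127 = 111
Option C: s[3]='j'->'e', delta=(5-10)*3^1 mod 127 = 112, hash=113+112 mod 127 = 98 <-- target
Option D: s[1]='e'->'h', delta=(8-5)*3^3 mod 127 = 81, hash=113+81 mod 127 = 67

Answer: C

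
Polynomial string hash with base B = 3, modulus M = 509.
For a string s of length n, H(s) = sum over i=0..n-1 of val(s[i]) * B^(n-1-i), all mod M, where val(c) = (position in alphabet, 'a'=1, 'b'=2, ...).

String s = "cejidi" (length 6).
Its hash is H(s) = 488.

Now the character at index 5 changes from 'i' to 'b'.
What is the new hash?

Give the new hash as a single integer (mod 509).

val('i') = 9, val('b') = 2
Position k = 5, exponent = n-1-k = 0
B^0 mod M = 3^0 mod 509 = 1
Delta = (2 - 9) * 1 mod 509 = 502
New hash = (488 + 502) mod 509 = 481

Answer: 481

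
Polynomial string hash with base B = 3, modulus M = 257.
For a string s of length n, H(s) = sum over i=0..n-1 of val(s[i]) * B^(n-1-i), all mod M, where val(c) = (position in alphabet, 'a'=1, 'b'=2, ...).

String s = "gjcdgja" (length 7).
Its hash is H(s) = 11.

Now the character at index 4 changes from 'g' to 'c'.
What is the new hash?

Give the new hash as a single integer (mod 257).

Answer: 232

Derivation:
val('g') = 7, val('c') = 3
Position k = 4, exponent = n-1-k = 2
B^2 mod M = 3^2 mod 257 = 9
Delta = (3 - 7) * 9 mod 257 = 221
New hash = (11 + 221) mod 257 = 232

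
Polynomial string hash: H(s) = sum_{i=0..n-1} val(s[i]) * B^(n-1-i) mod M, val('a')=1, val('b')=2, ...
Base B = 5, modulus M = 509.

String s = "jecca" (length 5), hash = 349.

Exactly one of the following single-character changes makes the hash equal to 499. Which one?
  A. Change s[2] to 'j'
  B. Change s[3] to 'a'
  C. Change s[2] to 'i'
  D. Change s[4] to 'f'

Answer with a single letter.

Option A: s[2]='c'->'j', delta=(10-3)*5^2 mod 509 = 175, hash=349+175 mod 509 = 15
Option B: s[3]='c'->'a', delta=(1-3)*5^1 mod 509 = 499, hash=349+499 mod 509 = 339
Option C: s[2]='c'->'i', delta=(9-3)*5^2 mod 509 = 150, hash=349+150 mod 509 = 499 <-- target
Option D: s[4]='a'->'f', delta=(6-1)*5^0 mod 509 = 5, hash=349+5 mod 509 = 354

Answer: C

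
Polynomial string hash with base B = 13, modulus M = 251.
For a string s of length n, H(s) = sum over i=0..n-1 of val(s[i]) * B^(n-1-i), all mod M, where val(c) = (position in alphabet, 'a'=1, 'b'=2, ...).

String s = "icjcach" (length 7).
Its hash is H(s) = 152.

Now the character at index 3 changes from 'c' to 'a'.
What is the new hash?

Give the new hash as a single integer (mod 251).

Answer: 25

Derivation:
val('c') = 3, val('a') = 1
Position k = 3, exponent = n-1-k = 3
B^3 mod M = 13^3 mod 251 = 189
Delta = (1 - 3) * 189 mod 251 = 124
New hash = (152 + 124) mod 251 = 25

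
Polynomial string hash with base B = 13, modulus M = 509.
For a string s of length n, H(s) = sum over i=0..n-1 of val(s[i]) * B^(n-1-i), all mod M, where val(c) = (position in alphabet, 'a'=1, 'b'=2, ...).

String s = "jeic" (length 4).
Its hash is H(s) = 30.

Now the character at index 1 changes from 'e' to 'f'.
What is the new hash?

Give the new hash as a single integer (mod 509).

Answer: 199

Derivation:
val('e') = 5, val('f') = 6
Position k = 1, exponent = n-1-k = 2
B^2 mod M = 13^2 mod 509 = 169
Delta = (6 - 5) * 169 mod 509 = 169
New hash = (30 + 169) mod 509 = 199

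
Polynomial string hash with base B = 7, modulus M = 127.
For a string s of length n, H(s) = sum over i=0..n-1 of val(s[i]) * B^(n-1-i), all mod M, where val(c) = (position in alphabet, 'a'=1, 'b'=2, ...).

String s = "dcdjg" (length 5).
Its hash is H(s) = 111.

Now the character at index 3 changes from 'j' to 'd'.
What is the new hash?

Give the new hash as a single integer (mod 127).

Answer: 69

Derivation:
val('j') = 10, val('d') = 4
Position k = 3, exponent = n-1-k = 1
B^1 mod M = 7^1 mod 127 = 7
Delta = (4 - 10) * 7 mod 127 = 85
New hash = (111 + 85) mod 127 = 69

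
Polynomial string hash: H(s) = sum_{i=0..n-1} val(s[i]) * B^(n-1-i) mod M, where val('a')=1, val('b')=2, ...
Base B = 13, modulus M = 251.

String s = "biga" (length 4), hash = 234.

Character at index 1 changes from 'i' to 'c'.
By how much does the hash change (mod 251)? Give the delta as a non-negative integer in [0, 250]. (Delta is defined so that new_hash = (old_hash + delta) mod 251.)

Delta formula: (val(new) - val(old)) * B^(n-1-k) mod M
  val('c') - val('i') = 3 - 9 = -6
  B^(n-1-k) = 13^2 mod 251 = 169
  Delta = -6 * 169 mod 251 = 241

Answer: 241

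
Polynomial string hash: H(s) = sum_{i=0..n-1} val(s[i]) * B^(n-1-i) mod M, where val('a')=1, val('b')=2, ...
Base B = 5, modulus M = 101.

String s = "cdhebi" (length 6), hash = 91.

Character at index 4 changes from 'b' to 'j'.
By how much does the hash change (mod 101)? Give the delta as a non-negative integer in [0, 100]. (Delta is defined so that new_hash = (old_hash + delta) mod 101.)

Delta formula: (val(new) - val(old)) * B^(n-1-k) mod M
  val('j') - val('b') = 10 - 2 = 8
  B^(n-1-k) = 5^1 mod 101 = 5
  Delta = 8 * 5 mod 101 = 40

Answer: 40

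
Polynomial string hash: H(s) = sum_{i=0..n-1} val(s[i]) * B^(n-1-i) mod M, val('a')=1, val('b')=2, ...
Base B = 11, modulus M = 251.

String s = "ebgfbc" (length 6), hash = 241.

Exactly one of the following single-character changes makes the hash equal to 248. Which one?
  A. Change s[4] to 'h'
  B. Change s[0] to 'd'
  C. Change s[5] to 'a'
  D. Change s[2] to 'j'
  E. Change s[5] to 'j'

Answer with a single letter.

Answer: E

Derivation:
Option A: s[4]='b'->'h', delta=(8-2)*11^1 mod 251 = 66, hash=241+66 mod 251 = 56
Option B: s[0]='e'->'d', delta=(4-5)*11^5 mod 251 = 91, hash=241+91 mod 251 = 81
Option C: s[5]='c'->'a', delta=(1-3)*11^0 mod 251 = 249, hash=241+249 mod 251 = 239
Option D: s[2]='g'->'j', delta=(10-7)*11^3 mod 251 = 228, hash=241+228 mod 251 = 218
Option E: s[5]='c'->'j', delta=(10-3)*11^0 mod 251 = 7, hash=241+7 mod 251 = 248 <-- target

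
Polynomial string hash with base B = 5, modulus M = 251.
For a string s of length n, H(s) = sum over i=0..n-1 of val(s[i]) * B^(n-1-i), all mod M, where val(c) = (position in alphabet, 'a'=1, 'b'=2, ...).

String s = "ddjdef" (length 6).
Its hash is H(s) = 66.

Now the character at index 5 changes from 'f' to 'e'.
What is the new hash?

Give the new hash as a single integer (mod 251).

Answer: 65

Derivation:
val('f') = 6, val('e') = 5
Position k = 5, exponent = n-1-k = 0
B^0 mod M = 5^0 mod 251 = 1
Delta = (5 - 6) * 1 mod 251 = 250
New hash = (66 + 250) mod 251 = 65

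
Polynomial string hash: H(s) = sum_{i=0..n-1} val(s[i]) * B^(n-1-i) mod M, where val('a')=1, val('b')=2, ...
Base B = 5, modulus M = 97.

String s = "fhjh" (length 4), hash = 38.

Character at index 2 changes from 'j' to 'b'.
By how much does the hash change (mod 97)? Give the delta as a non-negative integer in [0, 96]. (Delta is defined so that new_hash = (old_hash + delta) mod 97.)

Delta formula: (val(new) - val(old)) * B^(n-1-k) mod M
  val('b') - val('j') = 2 - 10 = -8
  B^(n-1-k) = 5^1 mod 97 = 5
  Delta = -8 * 5 mod 97 = 57

Answer: 57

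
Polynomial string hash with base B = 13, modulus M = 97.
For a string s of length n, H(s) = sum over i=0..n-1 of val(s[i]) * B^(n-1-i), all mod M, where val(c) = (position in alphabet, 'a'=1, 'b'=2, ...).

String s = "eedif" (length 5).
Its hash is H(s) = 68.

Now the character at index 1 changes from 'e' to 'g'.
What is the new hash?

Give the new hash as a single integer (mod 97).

Answer: 0

Derivation:
val('e') = 5, val('g') = 7
Position k = 1, exponent = n-1-k = 3
B^3 mod M = 13^3 mod 97 = 63
Delta = (7 - 5) * 63 mod 97 = 29
New hash = (68 + 29) mod 97 = 0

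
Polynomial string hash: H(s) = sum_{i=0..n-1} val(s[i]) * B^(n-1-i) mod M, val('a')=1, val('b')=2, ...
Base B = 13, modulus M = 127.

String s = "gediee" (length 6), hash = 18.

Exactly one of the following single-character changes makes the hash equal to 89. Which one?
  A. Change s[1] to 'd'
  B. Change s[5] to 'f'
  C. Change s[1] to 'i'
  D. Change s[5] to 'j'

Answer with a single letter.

Answer: C

Derivation:
Option A: s[1]='e'->'d', delta=(4-5)*13^4 mod 127 = 14, hash=18+14 mod 127 = 32
Option B: s[5]='e'->'f', delta=(6-5)*13^0 mod 127 = 1, hash=18+1 mod 127 = 19
Option C: s[1]='e'->'i', delta=(9-5)*13^4 mod 127 = 71, hash=18+71 mod 127 = 89 <-- target
Option D: s[5]='e'->'j', delta=(10-5)*13^0 mod 127 = 5, hash=18+5 mod 127 = 23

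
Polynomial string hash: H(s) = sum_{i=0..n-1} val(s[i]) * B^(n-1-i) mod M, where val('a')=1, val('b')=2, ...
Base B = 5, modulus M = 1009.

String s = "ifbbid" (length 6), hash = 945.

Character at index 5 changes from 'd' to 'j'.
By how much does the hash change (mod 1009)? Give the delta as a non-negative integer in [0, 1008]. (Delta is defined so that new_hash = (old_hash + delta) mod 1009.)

Answer: 6

Derivation:
Delta formula: (val(new) - val(old)) * B^(n-1-k) mod M
  val('j') - val('d') = 10 - 4 = 6
  B^(n-1-k) = 5^0 mod 1009 = 1
  Delta = 6 * 1 mod 1009 = 6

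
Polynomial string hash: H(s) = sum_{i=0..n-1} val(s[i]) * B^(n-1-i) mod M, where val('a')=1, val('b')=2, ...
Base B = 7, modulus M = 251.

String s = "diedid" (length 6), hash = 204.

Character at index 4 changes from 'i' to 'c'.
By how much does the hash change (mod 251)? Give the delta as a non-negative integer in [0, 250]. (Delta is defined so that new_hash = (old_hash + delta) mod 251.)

Answer: 209

Derivation:
Delta formula: (val(new) - val(old)) * B^(n-1-k) mod M
  val('c') - val('i') = 3 - 9 = -6
  B^(n-1-k) = 7^1 mod 251 = 7
  Delta = -6 * 7 mod 251 = 209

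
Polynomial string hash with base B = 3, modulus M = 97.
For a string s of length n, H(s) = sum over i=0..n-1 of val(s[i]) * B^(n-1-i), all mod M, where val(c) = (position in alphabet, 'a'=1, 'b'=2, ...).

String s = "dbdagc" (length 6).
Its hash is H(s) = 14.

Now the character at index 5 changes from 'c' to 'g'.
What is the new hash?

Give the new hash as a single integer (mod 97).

Answer: 18

Derivation:
val('c') = 3, val('g') = 7
Position k = 5, exponent = n-1-k = 0
B^0 mod M = 3^0 mod 97 = 1
Delta = (7 - 3) * 1 mod 97 = 4
New hash = (14 + 4) mod 97 = 18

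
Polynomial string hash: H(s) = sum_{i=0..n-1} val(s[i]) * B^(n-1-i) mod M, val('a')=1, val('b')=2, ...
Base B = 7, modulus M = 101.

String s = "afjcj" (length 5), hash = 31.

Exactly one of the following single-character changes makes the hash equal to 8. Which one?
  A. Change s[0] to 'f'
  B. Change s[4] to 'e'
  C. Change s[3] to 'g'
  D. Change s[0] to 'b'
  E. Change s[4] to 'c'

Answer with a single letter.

Answer: D

Derivation:
Option A: s[0]='a'->'f', delta=(6-1)*7^4 mod 101 = 87, hash=31+87 mod 101 = 17
Option B: s[4]='j'->'e', delta=(5-10)*7^0 mod 101 = 96, hash=31+96 mod 101 = 26
Option C: s[3]='c'->'g', delta=(7-3)*7^1 mod 101 = 28, hash=31+28 mod 101 = 59
Option D: s[0]='a'->'b', delta=(2-1)*7^4 mod 101 = 78, hash=31+78 mod 101 = 8 <-- target
Option E: s[4]='j'->'c', delta=(3-10)*7^0 mod 101 = 94, hash=31+94 mod 101 = 24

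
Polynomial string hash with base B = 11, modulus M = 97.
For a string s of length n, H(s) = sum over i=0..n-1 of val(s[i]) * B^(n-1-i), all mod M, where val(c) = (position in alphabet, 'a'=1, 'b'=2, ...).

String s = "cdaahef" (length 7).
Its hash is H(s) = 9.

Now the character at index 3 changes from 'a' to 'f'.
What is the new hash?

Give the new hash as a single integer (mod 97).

val('a') = 1, val('f') = 6
Position k = 3, exponent = n-1-k = 3
B^3 mod M = 11^3 mod 97 = 70
Delta = (6 - 1) * 70 mod 97 = 59
New hash = (9 + 59) mod 97 = 68

Answer: 68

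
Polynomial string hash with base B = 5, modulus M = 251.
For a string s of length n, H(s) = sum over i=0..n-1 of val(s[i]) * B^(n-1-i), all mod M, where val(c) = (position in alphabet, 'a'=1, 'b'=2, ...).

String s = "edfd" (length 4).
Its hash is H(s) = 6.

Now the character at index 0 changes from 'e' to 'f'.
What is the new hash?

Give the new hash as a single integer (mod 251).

Answer: 131

Derivation:
val('e') = 5, val('f') = 6
Position k = 0, exponent = n-1-k = 3
B^3 mod M = 5^3 mod 251 = 125
Delta = (6 - 5) * 125 mod 251 = 125
New hash = (6 + 125) mod 251 = 131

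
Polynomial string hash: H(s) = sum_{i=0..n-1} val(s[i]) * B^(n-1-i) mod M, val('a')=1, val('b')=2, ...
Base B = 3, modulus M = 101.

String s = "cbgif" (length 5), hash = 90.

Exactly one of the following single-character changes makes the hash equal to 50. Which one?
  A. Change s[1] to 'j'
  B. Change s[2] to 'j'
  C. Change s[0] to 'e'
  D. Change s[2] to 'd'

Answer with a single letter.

Answer: C

Derivation:
Option A: s[1]='b'->'j', delta=(10-2)*3^3 mod 101 = 14, hash=90+14 mod 101 = 3
Option B: s[2]='g'->'j', delta=(10-7)*3^2 mod 101 = 27, hash=90+27 mod 101 = 16
Option C: s[0]='c'->'e', delta=(5-3)*3^4 mod 101 = 61, hash=90+61 mod 101 = 50 <-- target
Option D: s[2]='g'->'d', delta=(4-7)*3^2 mod 101 = 74, hash=90+74 mod 101 = 63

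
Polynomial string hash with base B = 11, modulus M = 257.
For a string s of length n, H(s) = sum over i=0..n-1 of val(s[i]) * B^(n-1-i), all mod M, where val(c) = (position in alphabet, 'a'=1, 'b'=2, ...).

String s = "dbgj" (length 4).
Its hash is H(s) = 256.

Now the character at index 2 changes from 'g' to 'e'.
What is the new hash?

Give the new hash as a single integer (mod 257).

val('g') = 7, val('e') = 5
Position k = 2, exponent = n-1-k = 1
B^1 mod M = 11^1 mod 257 = 11
Delta = (5 - 7) * 11 mod 257 = 235
New hash = (256 + 235) mod 257 = 234

Answer: 234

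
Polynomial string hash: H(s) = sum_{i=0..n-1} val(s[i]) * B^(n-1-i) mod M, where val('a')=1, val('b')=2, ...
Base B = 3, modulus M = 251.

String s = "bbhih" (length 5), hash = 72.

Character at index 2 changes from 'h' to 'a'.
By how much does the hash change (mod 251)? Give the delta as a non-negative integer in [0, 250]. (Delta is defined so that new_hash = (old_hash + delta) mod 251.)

Delta formula: (val(new) - val(old)) * B^(n-1-k) mod M
  val('a') - val('h') = 1 - 8 = -7
  B^(n-1-k) = 3^2 mod 251 = 9
  Delta = -7 * 9 mod 251 = 188

Answer: 188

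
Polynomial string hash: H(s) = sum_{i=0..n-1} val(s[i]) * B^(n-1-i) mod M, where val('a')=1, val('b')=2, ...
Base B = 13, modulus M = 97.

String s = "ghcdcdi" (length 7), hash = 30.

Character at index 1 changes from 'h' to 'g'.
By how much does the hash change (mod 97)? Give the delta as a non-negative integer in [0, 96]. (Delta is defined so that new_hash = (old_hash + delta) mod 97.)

Answer: 23

Derivation:
Delta formula: (val(new) - val(old)) * B^(n-1-k) mod M
  val('g') - val('h') = 7 - 8 = -1
  B^(n-1-k) = 13^5 mod 97 = 74
  Delta = -1 * 74 mod 97 = 23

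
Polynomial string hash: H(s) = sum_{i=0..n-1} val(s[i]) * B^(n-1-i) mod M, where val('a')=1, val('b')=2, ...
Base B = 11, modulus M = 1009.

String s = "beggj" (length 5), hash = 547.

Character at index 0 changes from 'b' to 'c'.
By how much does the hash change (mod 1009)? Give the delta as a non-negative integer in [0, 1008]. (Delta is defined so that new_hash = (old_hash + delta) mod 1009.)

Answer: 515

Derivation:
Delta formula: (val(new) - val(old)) * B^(n-1-k) mod M
  val('c') - val('b') = 3 - 2 = 1
  B^(n-1-k) = 11^4 mod 1009 = 515
  Delta = 1 * 515 mod 1009 = 515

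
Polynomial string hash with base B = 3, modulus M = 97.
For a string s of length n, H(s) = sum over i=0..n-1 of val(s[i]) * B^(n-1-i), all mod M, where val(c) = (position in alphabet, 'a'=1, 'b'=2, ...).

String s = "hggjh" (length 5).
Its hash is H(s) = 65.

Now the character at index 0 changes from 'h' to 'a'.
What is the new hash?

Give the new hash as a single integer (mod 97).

val('h') = 8, val('a') = 1
Position k = 0, exponent = n-1-k = 4
B^4 mod M = 3^4 mod 97 = 81
Delta = (1 - 8) * 81 mod 97 = 15
New hash = (65 + 15) mod 97 = 80

Answer: 80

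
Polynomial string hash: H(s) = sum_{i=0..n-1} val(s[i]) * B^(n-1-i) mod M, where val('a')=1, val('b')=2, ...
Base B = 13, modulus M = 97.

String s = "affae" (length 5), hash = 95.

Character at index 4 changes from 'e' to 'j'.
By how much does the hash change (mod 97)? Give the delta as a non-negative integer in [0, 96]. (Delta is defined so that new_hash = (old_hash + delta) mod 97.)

Answer: 5

Derivation:
Delta formula: (val(new) - val(old)) * B^(n-1-k) mod M
  val('j') - val('e') = 10 - 5 = 5
  B^(n-1-k) = 13^0 mod 97 = 1
  Delta = 5 * 1 mod 97 = 5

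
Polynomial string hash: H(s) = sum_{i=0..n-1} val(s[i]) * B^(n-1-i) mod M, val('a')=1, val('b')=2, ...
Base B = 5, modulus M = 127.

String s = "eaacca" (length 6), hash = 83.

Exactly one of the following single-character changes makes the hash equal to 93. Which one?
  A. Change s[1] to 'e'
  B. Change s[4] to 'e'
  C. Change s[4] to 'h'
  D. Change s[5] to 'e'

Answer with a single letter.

Answer: B

Derivation:
Option A: s[1]='a'->'e', delta=(5-1)*5^4 mod 127 = 87, hash=83+87 mod 127 = 43
Option B: s[4]='c'->'e', delta=(5-3)*5^1 mod 127 = 10, hash=83+10 mod 127 = 93 <-- target
Option C: s[4]='c'->'h', delta=(8-3)*5^1 mod 127 = 25, hash=83+25 mod 127 = 108
Option D: s[5]='a'->'e', delta=(5-1)*5^0 mod 127 = 4, hash=83+4 mod 127 = 87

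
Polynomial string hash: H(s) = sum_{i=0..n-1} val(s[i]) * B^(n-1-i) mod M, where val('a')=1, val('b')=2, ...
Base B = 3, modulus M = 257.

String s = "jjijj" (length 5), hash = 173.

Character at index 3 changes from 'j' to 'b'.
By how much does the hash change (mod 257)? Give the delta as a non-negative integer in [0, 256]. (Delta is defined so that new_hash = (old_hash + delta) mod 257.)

Answer: 233

Derivation:
Delta formula: (val(new) - val(old)) * B^(n-1-k) mod M
  val('b') - val('j') = 2 - 10 = -8
  B^(n-1-k) = 3^1 mod 257 = 3
  Delta = -8 * 3 mod 257 = 233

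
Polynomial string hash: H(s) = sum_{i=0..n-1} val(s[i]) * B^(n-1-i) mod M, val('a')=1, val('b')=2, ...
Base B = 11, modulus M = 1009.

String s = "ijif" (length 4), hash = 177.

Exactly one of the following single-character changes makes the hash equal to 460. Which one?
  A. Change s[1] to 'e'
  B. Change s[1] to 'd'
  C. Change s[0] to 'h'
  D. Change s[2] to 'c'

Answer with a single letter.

Answer: B

Derivation:
Option A: s[1]='j'->'e', delta=(5-10)*11^2 mod 1009 = 404, hash=177+404 mod 1009 = 581
Option B: s[1]='j'->'d', delta=(4-10)*11^2 mod 1009 = 283, hash=177+283 mod 1009 = 460 <-- target
Option C: s[0]='i'->'h', delta=(8-9)*11^3 mod 1009 = 687, hash=177+687 mod 1009 = 864
Option D: s[2]='i'->'c', delta=(3-9)*11^1 mod 1009 = 943, hash=177+943 mod 1009 = 111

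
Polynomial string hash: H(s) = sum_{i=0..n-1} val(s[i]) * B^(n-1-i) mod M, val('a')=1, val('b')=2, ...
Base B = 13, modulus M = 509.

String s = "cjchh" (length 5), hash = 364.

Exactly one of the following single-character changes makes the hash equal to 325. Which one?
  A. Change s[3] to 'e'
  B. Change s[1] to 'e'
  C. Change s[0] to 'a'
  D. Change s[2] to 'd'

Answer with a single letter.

Answer: A

Derivation:
Option A: s[3]='h'->'e', delta=(5-8)*13^1 mod 509 = 470, hash=364+470 mod 509 = 325 <-- target
Option B: s[1]='j'->'e', delta=(5-10)*13^3 mod 509 = 213, hash=364+213 mod 509 = 68
Option C: s[0]='c'->'a', delta=(1-3)*13^4 mod 509 = 395, hash=364+395 mod 509 = 250
Option D: s[2]='c'->'d', delta=(4-3)*13^2 mod 509 = 169, hash=364+169 mod 509 = 24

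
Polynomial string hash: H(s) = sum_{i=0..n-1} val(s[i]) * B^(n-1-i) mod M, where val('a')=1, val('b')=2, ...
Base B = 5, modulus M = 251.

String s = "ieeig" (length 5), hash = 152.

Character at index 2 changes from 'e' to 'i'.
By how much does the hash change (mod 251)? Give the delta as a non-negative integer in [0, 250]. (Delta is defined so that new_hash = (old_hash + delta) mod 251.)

Delta formula: (val(new) - val(old)) * B^(n-1-k) mod M
  val('i') - val('e') = 9 - 5 = 4
  B^(n-1-k) = 5^2 mod 251 = 25
  Delta = 4 * 25 mod 251 = 100

Answer: 100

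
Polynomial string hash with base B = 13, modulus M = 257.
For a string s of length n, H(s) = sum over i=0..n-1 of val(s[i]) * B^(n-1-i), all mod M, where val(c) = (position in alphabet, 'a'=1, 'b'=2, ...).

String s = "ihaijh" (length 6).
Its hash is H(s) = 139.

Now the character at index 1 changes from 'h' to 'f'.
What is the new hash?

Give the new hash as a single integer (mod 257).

Answer: 71

Derivation:
val('h') = 8, val('f') = 6
Position k = 1, exponent = n-1-k = 4
B^4 mod M = 13^4 mod 257 = 34
Delta = (6 - 8) * 34 mod 257 = 189
New hash = (139 + 189) mod 257 = 71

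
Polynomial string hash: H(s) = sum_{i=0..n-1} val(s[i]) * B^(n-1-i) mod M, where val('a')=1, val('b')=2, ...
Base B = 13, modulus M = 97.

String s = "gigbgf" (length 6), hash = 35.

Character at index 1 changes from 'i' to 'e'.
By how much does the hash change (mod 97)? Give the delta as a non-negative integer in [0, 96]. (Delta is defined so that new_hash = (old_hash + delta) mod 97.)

Answer: 22

Derivation:
Delta formula: (val(new) - val(old)) * B^(n-1-k) mod M
  val('e') - val('i') = 5 - 9 = -4
  B^(n-1-k) = 13^4 mod 97 = 43
  Delta = -4 * 43 mod 97 = 22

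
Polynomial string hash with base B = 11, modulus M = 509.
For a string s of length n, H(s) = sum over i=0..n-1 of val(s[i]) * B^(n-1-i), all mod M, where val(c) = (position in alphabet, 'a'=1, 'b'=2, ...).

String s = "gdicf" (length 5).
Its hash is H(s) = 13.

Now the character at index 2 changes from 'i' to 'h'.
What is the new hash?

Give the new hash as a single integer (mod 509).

Answer: 401

Derivation:
val('i') = 9, val('h') = 8
Position k = 2, exponent = n-1-k = 2
B^2 mod M = 11^2 mod 509 = 121
Delta = (8 - 9) * 121 mod 509 = 388
New hash = (13 + 388) mod 509 = 401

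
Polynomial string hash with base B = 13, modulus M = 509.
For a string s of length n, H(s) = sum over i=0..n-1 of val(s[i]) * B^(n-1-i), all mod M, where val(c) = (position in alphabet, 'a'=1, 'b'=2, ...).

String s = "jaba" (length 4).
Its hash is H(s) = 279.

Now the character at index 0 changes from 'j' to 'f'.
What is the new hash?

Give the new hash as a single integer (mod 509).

val('j') = 10, val('f') = 6
Position k = 0, exponent = n-1-k = 3
B^3 mod M = 13^3 mod 509 = 161
Delta = (6 - 10) * 161 mod 509 = 374
New hash = (279 + 374) mod 509 = 144

Answer: 144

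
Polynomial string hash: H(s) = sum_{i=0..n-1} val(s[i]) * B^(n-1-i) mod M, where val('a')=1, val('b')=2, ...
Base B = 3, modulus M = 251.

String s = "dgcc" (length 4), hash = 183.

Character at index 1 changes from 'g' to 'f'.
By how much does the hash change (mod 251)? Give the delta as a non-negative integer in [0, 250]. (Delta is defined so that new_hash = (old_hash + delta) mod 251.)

Delta formula: (val(new) - val(old)) * B^(n-1-k) mod M
  val('f') - val('g') = 6 - 7 = -1
  B^(n-1-k) = 3^2 mod 251 = 9
  Delta = -1 * 9 mod 251 = 242

Answer: 242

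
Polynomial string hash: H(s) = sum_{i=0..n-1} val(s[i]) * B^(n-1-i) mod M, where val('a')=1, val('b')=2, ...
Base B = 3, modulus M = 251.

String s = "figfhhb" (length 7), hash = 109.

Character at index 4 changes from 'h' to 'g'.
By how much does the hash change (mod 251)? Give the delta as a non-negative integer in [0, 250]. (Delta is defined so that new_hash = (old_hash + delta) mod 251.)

Delta formula: (val(new) - val(old)) * B^(n-1-k) mod M
  val('g') - val('h') = 7 - 8 = -1
  B^(n-1-k) = 3^2 mod 251 = 9
  Delta = -1 * 9 mod 251 = 242

Answer: 242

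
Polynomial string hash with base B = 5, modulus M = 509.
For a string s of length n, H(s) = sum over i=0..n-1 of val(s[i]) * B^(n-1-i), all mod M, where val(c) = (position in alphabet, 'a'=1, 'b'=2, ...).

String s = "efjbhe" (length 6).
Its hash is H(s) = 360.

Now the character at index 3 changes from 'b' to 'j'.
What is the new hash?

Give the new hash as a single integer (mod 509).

Answer: 51

Derivation:
val('b') = 2, val('j') = 10
Position k = 3, exponent = n-1-k = 2
B^2 mod M = 5^2 mod 509 = 25
Delta = (10 - 2) * 25 mod 509 = 200
New hash = (360 + 200) mod 509 = 51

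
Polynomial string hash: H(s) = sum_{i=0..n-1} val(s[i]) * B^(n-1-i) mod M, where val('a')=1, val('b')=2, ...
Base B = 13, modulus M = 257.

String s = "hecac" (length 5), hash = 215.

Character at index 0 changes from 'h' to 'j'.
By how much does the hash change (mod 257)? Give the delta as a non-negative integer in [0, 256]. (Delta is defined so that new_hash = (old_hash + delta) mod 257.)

Answer: 68

Derivation:
Delta formula: (val(new) - val(old)) * B^(n-1-k) mod M
  val('j') - val('h') = 10 - 8 = 2
  B^(n-1-k) = 13^4 mod 257 = 34
  Delta = 2 * 34 mod 257 = 68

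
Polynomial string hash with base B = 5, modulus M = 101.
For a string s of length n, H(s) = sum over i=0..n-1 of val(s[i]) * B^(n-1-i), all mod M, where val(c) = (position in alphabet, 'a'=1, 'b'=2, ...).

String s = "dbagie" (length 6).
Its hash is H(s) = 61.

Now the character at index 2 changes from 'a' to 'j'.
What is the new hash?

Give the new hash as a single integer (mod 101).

val('a') = 1, val('j') = 10
Position k = 2, exponent = n-1-k = 3
B^3 mod M = 5^3 mod 101 = 24
Delta = (10 - 1) * 24 mod 101 = 14
New hash = (61 + 14) mod 101 = 75

Answer: 75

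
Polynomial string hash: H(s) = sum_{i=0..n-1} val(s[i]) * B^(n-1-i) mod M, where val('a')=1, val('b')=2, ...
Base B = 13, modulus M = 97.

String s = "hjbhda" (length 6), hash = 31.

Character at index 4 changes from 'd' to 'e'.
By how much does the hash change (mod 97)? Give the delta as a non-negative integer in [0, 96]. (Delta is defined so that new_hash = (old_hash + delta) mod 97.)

Answer: 13

Derivation:
Delta formula: (val(new) - val(old)) * B^(n-1-k) mod M
  val('e') - val('d') = 5 - 4 = 1
  B^(n-1-k) = 13^1 mod 97 = 13
  Delta = 1 * 13 mod 97 = 13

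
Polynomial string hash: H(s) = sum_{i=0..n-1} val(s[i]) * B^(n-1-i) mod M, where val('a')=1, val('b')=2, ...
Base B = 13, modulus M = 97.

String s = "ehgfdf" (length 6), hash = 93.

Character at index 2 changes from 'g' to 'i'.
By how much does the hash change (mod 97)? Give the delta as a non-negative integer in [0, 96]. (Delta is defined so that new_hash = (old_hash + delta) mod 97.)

Delta formula: (val(new) - val(old)) * B^(n-1-k) mod M
  val('i') - val('g') = 9 - 7 = 2
  B^(n-1-k) = 13^3 mod 97 = 63
  Delta = 2 * 63 mod 97 = 29

Answer: 29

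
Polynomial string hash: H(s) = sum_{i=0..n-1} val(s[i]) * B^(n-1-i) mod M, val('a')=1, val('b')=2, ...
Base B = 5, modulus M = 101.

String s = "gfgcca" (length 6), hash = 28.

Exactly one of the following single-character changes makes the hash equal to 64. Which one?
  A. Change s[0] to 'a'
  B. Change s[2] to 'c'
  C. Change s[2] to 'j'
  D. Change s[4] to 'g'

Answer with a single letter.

Answer: A

Derivation:
Option A: s[0]='g'->'a', delta=(1-7)*5^5 mod 101 = 36, hash=28+36 mod 101 = 64 <-- target
Option B: s[2]='g'->'c', delta=(3-7)*5^3 mod 101 = 5, hash=28+5 mod 101 = 33
Option C: s[2]='g'->'j', delta=(10-7)*5^3 mod 101 = 72, hash=28+72 mod 101 = 100
Option D: s[4]='c'->'g', delta=(7-3)*5^1 mod 101 = 20, hash=28+20 mod 101 = 48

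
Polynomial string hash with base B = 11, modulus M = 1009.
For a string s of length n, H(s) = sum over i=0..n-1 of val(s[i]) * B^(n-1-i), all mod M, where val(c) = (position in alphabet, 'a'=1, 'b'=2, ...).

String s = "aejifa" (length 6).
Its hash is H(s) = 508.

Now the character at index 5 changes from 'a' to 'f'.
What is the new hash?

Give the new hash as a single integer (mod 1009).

Answer: 513

Derivation:
val('a') = 1, val('f') = 6
Position k = 5, exponent = n-1-k = 0
B^0 mod M = 11^0 mod 1009 = 1
Delta = (6 - 1) * 1 mod 1009 = 5
New hash = (508 + 5) mod 1009 = 513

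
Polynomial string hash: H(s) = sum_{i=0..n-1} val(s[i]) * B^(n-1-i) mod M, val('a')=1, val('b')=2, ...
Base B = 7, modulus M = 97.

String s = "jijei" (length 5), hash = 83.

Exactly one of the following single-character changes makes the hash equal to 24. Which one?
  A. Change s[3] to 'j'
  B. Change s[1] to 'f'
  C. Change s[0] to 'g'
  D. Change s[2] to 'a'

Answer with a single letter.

Option A: s[3]='e'->'j', delta=(10-5)*7^1 mod 97 = 35, hash=83+35 mod 97 = 21
Option B: s[1]='i'->'f', delta=(6-9)*7^3 mod 97 = 38, hash=83+38 mod 97 = 24 <-- target
Option C: s[0]='j'->'g', delta=(7-10)*7^4 mod 97 = 72, hash=83+72 mod 97 = 58
Option D: s[2]='j'->'a', delta=(1-10)*7^2 mod 97 = 44, hash=83+44 mod 97 = 30

Answer: B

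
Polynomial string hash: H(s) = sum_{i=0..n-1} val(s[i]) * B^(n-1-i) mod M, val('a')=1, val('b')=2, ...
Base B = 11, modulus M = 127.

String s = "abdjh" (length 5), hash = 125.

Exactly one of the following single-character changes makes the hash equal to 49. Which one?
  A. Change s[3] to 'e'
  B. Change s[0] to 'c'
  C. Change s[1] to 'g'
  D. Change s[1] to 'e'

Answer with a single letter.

Answer: C

Derivation:
Option A: s[3]='j'->'e', delta=(5-10)*11^1 mod 127 = 72, hash=125+72 mod 127 = 70
Option B: s[0]='a'->'c', delta=(3-1)*11^4 mod 127 = 72, hash=125+72 mod 127 = 70
Option C: s[1]='b'->'g', delta=(7-2)*11^3 mod 127 = 51, hash=125+51 mod 127 = 49 <-- target
Option D: s[1]='b'->'e', delta=(5-2)*11^3 mod 127 = 56, hash=125+56 mod 127 = 54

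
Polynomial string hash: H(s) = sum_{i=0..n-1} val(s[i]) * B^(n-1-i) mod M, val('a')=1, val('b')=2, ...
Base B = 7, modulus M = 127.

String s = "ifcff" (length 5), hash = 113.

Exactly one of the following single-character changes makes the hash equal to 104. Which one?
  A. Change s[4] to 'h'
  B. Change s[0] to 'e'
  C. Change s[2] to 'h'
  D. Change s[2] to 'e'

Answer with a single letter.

Option A: s[4]='f'->'h', delta=(8-6)*7^0 mod 127 = 2, hash=113+2 mod 127 = 115
Option B: s[0]='i'->'e', delta=(5-9)*7^4 mod 127 = 48, hash=113+48 mod 127 = 34
Option C: s[2]='c'->'h', delta=(8-3)*7^2 mod 127 = 118, hash=113+118 mod 127 = 104 <-- target
Option D: s[2]='c'->'e', delta=(5-3)*7^2 mod 127 = 98, hash=113+98 mod 127 = 84

Answer: C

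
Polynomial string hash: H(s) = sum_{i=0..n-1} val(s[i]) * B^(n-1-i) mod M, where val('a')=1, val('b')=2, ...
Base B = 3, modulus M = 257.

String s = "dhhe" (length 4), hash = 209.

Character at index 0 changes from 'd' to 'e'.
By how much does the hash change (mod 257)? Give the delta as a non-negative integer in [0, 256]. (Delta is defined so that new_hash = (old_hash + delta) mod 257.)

Delta formula: (val(new) - val(old)) * B^(n-1-k) mod M
  val('e') - val('d') = 5 - 4 = 1
  B^(n-1-k) = 3^3 mod 257 = 27
  Delta = 1 * 27 mod 257 = 27

Answer: 27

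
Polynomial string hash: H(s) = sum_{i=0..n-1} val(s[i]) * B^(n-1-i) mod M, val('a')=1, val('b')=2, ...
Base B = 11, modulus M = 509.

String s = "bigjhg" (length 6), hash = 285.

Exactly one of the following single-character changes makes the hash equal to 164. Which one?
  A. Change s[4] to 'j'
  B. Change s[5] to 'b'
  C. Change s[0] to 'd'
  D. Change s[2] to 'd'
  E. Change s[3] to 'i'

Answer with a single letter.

Option A: s[4]='h'->'j', delta=(10-8)*11^1 mod 509 = 22, hash=285+22 mod 509 = 307
Option B: s[5]='g'->'b', delta=(2-7)*11^0 mod 509 = 504, hash=285+504 mod 509 = 280
Option C: s[0]='b'->'d', delta=(4-2)*11^5 mod 509 = 414, hash=285+414 mod 509 = 190
Option D: s[2]='g'->'d', delta=(4-7)*11^3 mod 509 = 79, hash=285+79 mod 509 = 364
Option E: s[3]='j'->'i', delta=(9-10)*11^2 mod 509 = 388, hash=285+388 mod 509 = 164 <-- target

Answer: E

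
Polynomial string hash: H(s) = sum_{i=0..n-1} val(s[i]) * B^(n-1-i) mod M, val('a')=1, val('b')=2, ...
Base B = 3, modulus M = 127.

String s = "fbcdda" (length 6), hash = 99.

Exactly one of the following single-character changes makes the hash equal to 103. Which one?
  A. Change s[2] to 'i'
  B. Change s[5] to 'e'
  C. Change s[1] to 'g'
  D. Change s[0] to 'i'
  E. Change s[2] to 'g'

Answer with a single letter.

Answer: B

Derivation:
Option A: s[2]='c'->'i', delta=(9-3)*3^3 mod 127 = 35, hash=99+35 mod 127 = 7
Option B: s[5]='a'->'e', delta=(5-1)*3^0 mod 127 = 4, hash=99+4 mod 127 = 103 <-- target
Option C: s[1]='b'->'g', delta=(7-2)*3^4 mod 127 = 24, hash=99+24 mod 127 = 123
Option D: s[0]='f'->'i', delta=(9-6)*3^5 mod 127 = 94, hash=99+94 mod 127 = 66
Option E: s[2]='c'->'g', delta=(7-3)*3^3 mod 127 = 108, hash=99+108 mod 127 = 80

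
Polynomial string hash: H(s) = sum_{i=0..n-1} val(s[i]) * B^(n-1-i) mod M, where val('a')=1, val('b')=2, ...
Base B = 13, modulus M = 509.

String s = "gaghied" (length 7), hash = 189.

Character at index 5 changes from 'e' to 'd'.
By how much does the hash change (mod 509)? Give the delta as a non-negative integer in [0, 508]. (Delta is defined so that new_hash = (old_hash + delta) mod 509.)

Answer: 496

Derivation:
Delta formula: (val(new) - val(old)) * B^(n-1-k) mod M
  val('d') - val('e') = 4 - 5 = -1
  B^(n-1-k) = 13^1 mod 509 = 13
  Delta = -1 * 13 mod 509 = 496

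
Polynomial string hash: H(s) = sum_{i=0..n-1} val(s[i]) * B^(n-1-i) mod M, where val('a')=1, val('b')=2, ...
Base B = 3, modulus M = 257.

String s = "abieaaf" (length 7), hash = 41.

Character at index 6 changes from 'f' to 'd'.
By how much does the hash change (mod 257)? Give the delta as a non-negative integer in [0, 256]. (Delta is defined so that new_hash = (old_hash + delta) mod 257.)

Answer: 255

Derivation:
Delta formula: (val(new) - val(old)) * B^(n-1-k) mod M
  val('d') - val('f') = 4 - 6 = -2
  B^(n-1-k) = 3^0 mod 257 = 1
  Delta = -2 * 1 mod 257 = 255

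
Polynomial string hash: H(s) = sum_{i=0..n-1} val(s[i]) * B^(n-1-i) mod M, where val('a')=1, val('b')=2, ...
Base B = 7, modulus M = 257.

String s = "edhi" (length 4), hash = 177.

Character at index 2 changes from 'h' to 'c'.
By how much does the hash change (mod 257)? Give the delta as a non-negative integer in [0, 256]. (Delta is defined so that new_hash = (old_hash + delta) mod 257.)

Answer: 222

Derivation:
Delta formula: (val(new) - val(old)) * B^(n-1-k) mod M
  val('c') - val('h') = 3 - 8 = -5
  B^(n-1-k) = 7^1 mod 257 = 7
  Delta = -5 * 7 mod 257 = 222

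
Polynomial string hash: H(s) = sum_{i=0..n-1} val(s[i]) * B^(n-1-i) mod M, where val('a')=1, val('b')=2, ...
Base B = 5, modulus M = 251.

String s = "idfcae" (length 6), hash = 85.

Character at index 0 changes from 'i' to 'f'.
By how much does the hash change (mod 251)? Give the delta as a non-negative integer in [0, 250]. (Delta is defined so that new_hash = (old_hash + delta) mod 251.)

Answer: 163

Derivation:
Delta formula: (val(new) - val(old)) * B^(n-1-k) mod M
  val('f') - val('i') = 6 - 9 = -3
  B^(n-1-k) = 5^5 mod 251 = 113
  Delta = -3 * 113 mod 251 = 163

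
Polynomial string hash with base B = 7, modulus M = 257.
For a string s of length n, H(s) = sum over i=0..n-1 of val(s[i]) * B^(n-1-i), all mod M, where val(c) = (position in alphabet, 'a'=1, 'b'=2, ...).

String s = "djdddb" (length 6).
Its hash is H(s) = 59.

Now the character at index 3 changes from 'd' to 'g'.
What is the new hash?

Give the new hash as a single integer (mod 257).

val('d') = 4, val('g') = 7
Position k = 3, exponent = n-1-k = 2
B^2 mod M = 7^2 mod 257 = 49
Delta = (7 - 4) * 49 mod 257 = 147
New hash = (59 + 147) mod 257 = 206

Answer: 206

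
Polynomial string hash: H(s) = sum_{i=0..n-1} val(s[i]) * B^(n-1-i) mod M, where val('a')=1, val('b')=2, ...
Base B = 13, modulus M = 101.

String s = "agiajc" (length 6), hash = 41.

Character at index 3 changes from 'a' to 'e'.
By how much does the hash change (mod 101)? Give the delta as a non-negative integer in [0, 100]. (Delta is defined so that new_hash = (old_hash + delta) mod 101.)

Delta formula: (val(new) - val(old)) * B^(n-1-k) mod M
  val('e') - val('a') = 5 - 1 = 4
  B^(n-1-k) = 13^2 mod 101 = 68
  Delta = 4 * 68 mod 101 = 70

Answer: 70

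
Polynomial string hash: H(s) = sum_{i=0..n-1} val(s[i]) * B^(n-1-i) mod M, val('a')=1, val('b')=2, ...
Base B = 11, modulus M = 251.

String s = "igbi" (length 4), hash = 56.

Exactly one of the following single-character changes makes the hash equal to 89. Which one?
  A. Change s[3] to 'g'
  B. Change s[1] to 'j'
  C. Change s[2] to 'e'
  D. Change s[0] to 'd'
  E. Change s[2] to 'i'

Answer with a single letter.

Option A: s[3]='i'->'g', delta=(7-9)*11^0 mod 251 = 249, hash=56+249 mod 251 = 54
Option B: s[1]='g'->'j', delta=(10-7)*11^2 mod 251 = 112, hash=56+112 mod 251 = 168
Option C: s[2]='b'->'e', delta=(5-2)*11^1 mod 251 = 33, hash=56+33 mod 251 = 89 <-- target
Option D: s[0]='i'->'d', delta=(4-9)*11^3 mod 251 = 122, hash=56+122 mod 251 = 178
Option E: s[2]='b'->'i', delta=(9-2)*11^1 mod 251 = 77, hash=56+77 mod 251 = 133

Answer: C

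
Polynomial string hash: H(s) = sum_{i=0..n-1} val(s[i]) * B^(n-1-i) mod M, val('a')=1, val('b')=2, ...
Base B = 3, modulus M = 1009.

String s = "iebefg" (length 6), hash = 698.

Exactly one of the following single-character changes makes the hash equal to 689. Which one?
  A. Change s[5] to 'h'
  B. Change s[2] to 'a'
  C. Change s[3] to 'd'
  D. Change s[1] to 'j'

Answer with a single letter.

Option A: s[5]='g'->'h', delta=(8-7)*3^0 mod 1009 = 1, hash=698+1 mod 1009 = 699
Option B: s[2]='b'->'a', delta=(1-2)*3^3 mod 1009 = 982, hash=698+982 mod 1009 = 671
Option C: s[3]='e'->'d', delta=(4-5)*3^2 mod 1009 = 1000, hash=698+1000 mod 1009 = 689 <-- target
Option D: s[1]='e'->'j', delta=(10-5)*3^4 mod 1009 = 405, hash=698+405 mod 1009 = 94

Answer: C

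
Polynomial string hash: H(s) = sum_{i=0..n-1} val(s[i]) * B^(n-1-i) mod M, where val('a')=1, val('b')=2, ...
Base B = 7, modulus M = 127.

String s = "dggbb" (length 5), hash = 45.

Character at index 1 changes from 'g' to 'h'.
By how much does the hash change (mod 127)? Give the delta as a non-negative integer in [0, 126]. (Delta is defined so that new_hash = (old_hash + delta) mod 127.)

Delta formula: (val(new) - val(old)) * B^(n-1-k) mod M
  val('h') - val('g') = 8 - 7 = 1
  B^(n-1-k) = 7^3 mod 127 = 89
  Delta = 1 * 89 mod 127 = 89

Answer: 89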